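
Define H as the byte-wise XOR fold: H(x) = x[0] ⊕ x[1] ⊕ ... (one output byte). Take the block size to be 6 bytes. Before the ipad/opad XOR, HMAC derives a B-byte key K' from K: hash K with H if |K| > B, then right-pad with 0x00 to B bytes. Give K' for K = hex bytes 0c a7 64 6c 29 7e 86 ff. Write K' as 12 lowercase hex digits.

8d0000000000

|K| = 8 > B = 6, so first hash the key.
H(K): XOR 0c⊕a7⊕64⊕6c⊕29⊕7e⊕86⊕ff = 8d.
Zero-pad H(K) = 8d to 6 bytes: K' = 8d 00 00 00 00 00.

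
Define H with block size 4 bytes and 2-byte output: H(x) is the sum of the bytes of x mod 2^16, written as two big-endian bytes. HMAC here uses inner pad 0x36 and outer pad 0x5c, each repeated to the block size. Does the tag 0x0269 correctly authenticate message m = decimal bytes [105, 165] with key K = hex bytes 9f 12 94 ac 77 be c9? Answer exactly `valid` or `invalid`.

Key hex bytes 9f 12 94 ac 77 be c9 is 7 bytes > B = 4, so hash it first: H(key) = 03 ef, then zero-pad to 4 bytes: K' = 03 ef 00 00.
K' ⊕ ipad = 35 d9 36 36; K' ⊕ opad = 5f b3 5c 5c.
Inner hash: sum = 53+217+54+54+105+165 = 648 → 02 88.
Outer hash (recomputed tag): sum = 95+179+92+92+2+136 = 596 → 02 54.
Recomputed tag = 0254; claimed = 0269 → mismatch.

invalid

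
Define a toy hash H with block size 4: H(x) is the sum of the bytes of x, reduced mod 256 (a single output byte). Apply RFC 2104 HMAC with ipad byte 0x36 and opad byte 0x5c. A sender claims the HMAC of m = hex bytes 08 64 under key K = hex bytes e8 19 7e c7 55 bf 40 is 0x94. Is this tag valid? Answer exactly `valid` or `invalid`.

valid

Key hex bytes e8 19 7e c7 55 bf 40 is 7 bytes > B = 4, so hash it first: H(key) = 9a, then zero-pad to 4 bytes: K' = 9a 00 00 00.
K' ⊕ ipad = ac 36 36 36; K' ⊕ opad = c6 5c 5c 5c.
Inner hash: sum = 172+54+54+54+8+100 = 442; mod 256 = 186 → ba.
Outer hash (recomputed tag): sum = 198+92+92+92+186 = 660; mod 256 = 148 → 94.
Recomputed tag = 94; claimed = 94 → match.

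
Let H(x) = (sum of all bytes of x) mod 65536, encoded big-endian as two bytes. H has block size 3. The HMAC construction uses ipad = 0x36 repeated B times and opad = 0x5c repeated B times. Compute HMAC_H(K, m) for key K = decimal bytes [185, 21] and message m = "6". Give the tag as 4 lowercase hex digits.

01a9

Key decimal bytes [185, 21] = b9 15 is 2 bytes ≤ B = 3; zero-pad to 3 bytes: K' = b9 15 00.
K' ⊕ ipad = 8f 23 36.  K' ⊕ opad = e5 49 5c.
Inner input = (K'⊕ipad) ∥ m = 8f 23 36 ∥ 36.
Inner hash: sum = 143+35+54+54 = 286 → 01 1e.
Outer input = (K'⊕opad) ∥ inner = e5 49 5c ∥ 01 1e.
Outer hash (tag): sum = 229+73+92+1+30 = 425 → 01 a9.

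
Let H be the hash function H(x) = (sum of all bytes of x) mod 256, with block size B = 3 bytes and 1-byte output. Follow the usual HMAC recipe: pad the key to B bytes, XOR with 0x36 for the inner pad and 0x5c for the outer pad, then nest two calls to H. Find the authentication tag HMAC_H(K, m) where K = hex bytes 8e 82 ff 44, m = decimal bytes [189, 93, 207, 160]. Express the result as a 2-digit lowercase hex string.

Key hex bytes 8e 82 ff 44 is 4 bytes > B = 3, so hash it first: H(key) = 53, then zero-pad to 3 bytes: K' = 53 00 00.
K' ⊕ ipad = 65 36 36.  K' ⊕ opad = 0f 5c 5c.
Inner input = (K'⊕ipad) ∥ m = 65 36 36 ∥ bd 5d cf a0.
Inner hash: sum = 101+54+54+189+93+207+160 = 858; mod 256 = 90 → 5a.
Outer input = (K'⊕opad) ∥ inner = 0f 5c 5c ∥ 5a.
Outer hash (tag): sum = 15+92+92+90 = 289; mod 256 = 33 → 21.

21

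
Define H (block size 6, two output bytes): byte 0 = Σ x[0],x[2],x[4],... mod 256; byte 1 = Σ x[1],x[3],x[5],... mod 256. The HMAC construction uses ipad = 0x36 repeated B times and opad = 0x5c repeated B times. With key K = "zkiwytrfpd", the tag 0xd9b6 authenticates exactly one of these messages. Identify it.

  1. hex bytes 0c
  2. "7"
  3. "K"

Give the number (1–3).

Key "zkiwytrfpd" = 7a 6b 69 77 79 74 72 66 70 64 is 10 bytes > B = 6, so hash it first: H(key) = 3e 20, then zero-pad to 6 bytes: K' = 3e 20 00 00 00 00.
K' ⊕ ipad = 08 16 36 36 36 36; K' ⊕ opad = 62 7c 5c 5c 5c 5c.
m1: inner = H(08 16 36 36 36 36 0c) = 80 82; tag = H(62 7c 5c 5c 5c 5c 80 82) = 9ab6
m2: inner = H(08 16 36 36 36 36 37) = ab 82; tag = H(62 7c 5c 5c 5c 5c ab 82) = c5b6
m3: inner = H(08 16 36 36 36 36 4b) = bf 82; tag = H(62 7c 5c 5c 5c 5c bf 82) = d9b6 ← matches

3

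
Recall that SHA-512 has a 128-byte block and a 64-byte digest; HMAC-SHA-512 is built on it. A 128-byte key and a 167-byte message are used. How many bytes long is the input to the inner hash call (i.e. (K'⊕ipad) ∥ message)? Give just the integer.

Key is 128 ≤ 128 bytes, zero-padded: |K'| = 128.
Inner input = (K'⊕ipad) ∥ m → 128 + 167 = 295 bytes.

295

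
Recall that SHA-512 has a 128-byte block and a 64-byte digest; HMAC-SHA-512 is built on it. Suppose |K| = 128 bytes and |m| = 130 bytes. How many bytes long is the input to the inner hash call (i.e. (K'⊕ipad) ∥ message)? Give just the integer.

258

Key is 128 ≤ 128 bytes, zero-padded: |K'| = 128.
Inner input = (K'⊕ipad) ∥ m → 128 + 130 = 258 bytes.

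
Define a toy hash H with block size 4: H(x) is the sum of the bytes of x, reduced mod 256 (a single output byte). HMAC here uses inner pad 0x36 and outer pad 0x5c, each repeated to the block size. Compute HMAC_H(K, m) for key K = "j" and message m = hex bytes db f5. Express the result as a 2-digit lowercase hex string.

18

Key "j" = 6a is 1 byte ≤ B = 4; zero-pad to 4 bytes: K' = 6a 00 00 00.
K' ⊕ ipad = 5c 36 36 36.  K' ⊕ opad = 36 5c 5c 5c.
Inner input = (K'⊕ipad) ∥ m = 5c 36 36 36 ∥ db f5.
Inner hash: sum = 92+54+54+54+219+245 = 718; mod 256 = 206 → ce.
Outer input = (K'⊕opad) ∥ inner = 36 5c 5c 5c ∥ ce.
Outer hash (tag): sum = 54+92+92+92+206 = 536; mod 256 = 24 → 18.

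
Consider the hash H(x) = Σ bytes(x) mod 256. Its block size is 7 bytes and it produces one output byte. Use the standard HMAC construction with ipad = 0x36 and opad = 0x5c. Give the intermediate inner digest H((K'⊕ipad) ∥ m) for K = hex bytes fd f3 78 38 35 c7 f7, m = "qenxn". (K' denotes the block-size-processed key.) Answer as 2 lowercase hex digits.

cb

Key hex bytes fd f3 78 38 35 c7 f7 is exactly B = 7 bytes: K' = fd f3 78 38 35 c7 f7.
K' ⊕ ipad = cb c5 4e 0e 03 f1 c1.
Inner input = cb c5 4e 0e 03 f1 c1 ∥ 71 65 6e 78 6e.
Inner hash: sum = 203+197+78+14+3+241+193+113+101+110+120+110 = 1483; mod 256 = 203 → cb.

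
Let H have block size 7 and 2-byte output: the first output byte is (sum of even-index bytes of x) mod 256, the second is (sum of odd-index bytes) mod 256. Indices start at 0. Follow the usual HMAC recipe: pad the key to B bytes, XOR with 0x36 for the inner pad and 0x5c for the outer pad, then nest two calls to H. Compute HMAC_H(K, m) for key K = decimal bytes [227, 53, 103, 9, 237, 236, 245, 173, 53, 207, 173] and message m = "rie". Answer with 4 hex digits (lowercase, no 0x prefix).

Key decimal bytes [227, 53, 103, 9, 237, 236, 245, 173, 53, 207, 173] = e3 35 67 09 ed ec f5 ad 35 cf ad is 11 bytes > B = 7, so hash it first: H(key) = 0e a6, then zero-pad to 7 bytes: K' = 0e a6 00 00 00 00 00.
K' ⊕ ipad = 38 90 36 36 36 36 36.  K' ⊕ opad = 52 fa 5c 5c 5c 5c 5c.
Inner input = (K'⊕ipad) ∥ m = 38 90 36 36 36 36 36 ∥ 72 69 65.
Inner hash: even-index sum = 323 mod 256 = 67; odd-index sum = 467 mod 256 = 211 → 43 d3.
Outer input = (K'⊕opad) ∥ inner = 52 fa 5c 5c 5c 5c 5c ∥ 43 d3.
Outer hash (tag): even-index sum = 569 mod 256 = 57; odd-index sum = 501 mod 256 = 245 → 39 f5.

39f5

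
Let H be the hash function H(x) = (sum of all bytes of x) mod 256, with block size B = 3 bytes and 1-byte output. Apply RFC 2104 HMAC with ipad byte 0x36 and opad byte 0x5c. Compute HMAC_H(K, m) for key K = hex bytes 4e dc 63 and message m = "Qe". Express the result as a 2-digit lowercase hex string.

Key hex bytes 4e dc 63 is exactly B = 3 bytes: K' = 4e dc 63.
K' ⊕ ipad = 78 ea 55.  K' ⊕ opad = 12 80 3f.
Inner input = (K'⊕ipad) ∥ m = 78 ea 55 ∥ 51 65.
Inner hash: sum = 120+234+85+81+101 = 621; mod 256 = 109 → 6d.
Outer input = (K'⊕opad) ∥ inner = 12 80 3f ∥ 6d.
Outer hash (tag): sum = 18+128+63+109 = 318; mod 256 = 62 → 3e.

3e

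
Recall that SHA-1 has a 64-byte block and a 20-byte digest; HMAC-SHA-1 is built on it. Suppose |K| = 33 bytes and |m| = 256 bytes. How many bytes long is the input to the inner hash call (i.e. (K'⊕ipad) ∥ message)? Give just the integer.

Key is 33 ≤ 64 bytes, zero-padded: |K'| = 64.
Inner input = (K'⊕ipad) ∥ m → 64 + 256 = 320 bytes.

320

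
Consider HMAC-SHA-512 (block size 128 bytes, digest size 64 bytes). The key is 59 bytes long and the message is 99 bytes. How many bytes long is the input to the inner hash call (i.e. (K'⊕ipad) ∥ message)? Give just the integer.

Key is 59 ≤ 128 bytes, zero-padded: |K'| = 128.
Inner input = (K'⊕ipad) ∥ m → 128 + 99 = 227 bytes.

227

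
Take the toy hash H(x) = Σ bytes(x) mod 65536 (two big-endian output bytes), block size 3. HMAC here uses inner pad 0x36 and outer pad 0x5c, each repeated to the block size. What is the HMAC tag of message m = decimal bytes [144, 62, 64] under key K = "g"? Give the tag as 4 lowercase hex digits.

Key "g" = 67 is 1 byte ≤ B = 3; zero-pad to 3 bytes: K' = 67 00 00.
K' ⊕ ipad = 51 36 36.  K' ⊕ opad = 3b 5c 5c.
Inner input = (K'⊕ipad) ∥ m = 51 36 36 ∥ 90 3e 40.
Inner hash: sum = 81+54+54+144+62+64 = 459 → 01 cb.
Outer input = (K'⊕opad) ∥ inner = 3b 5c 5c ∥ 01 cb.
Outer hash (tag): sum = 59+92+92+1+203 = 447 → 01 bf.

01bf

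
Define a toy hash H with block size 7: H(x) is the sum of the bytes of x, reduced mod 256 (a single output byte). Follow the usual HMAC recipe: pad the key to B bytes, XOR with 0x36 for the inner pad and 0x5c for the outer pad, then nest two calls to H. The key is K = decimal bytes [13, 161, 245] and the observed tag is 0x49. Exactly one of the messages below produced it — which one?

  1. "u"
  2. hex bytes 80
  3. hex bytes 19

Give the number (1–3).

1

Key decimal bytes [13, 161, 245] = 0d a1 f5 is 3 bytes ≤ B = 7; zero-pad to 7 bytes: K' = 0d a1 f5 00 00 00 00.
K' ⊕ ipad = 3b 97 c3 36 36 36 36; K' ⊕ opad = 51 fd a9 5c 5c 5c 5c.
m1: inner = H(3b 97 c3 36 36 36 36 75) = e2; tag = H(51 fd a9 5c 5c 5c 5c e2) = 49 ← matches
m2: inner = H(3b 97 c3 36 36 36 36 80) = ed; tag = H(51 fd a9 5c 5c 5c 5c ed) = 54
m3: inner = H(3b 97 c3 36 36 36 36 19) = 86; tag = H(51 fd a9 5c 5c 5c 5c 86) = ed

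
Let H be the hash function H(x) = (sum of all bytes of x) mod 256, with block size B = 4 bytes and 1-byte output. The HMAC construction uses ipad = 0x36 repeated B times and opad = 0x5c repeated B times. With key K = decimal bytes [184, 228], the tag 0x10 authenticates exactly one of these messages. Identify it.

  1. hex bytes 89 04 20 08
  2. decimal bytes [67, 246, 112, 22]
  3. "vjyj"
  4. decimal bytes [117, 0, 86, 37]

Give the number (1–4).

Key decimal bytes [184, 228] = b8 e4 is 2 bytes ≤ B = 4; zero-pad to 4 bytes: K' = b8 e4 00 00.
K' ⊕ ipad = 8e d2 36 36; K' ⊕ opad = e4 b8 5c 5c.
m1: inner = H(8e d2 36 36 89 04 20 08) = 81; tag = H(e4 b8 5c 5c 81) = d5
m2: inner = H(8e d2 36 36 43 f6 70 16) = 8b; tag = H(e4 b8 5c 5c 8b) = df
m3: inner = H(8e d2 36 36 76 6a 79 6a) = 8f; tag = H(e4 b8 5c 5c 8f) = e3
m4: inner = H(8e d2 36 36 75 00 56 25) = bc; tag = H(e4 b8 5c 5c bc) = 10 ← matches

4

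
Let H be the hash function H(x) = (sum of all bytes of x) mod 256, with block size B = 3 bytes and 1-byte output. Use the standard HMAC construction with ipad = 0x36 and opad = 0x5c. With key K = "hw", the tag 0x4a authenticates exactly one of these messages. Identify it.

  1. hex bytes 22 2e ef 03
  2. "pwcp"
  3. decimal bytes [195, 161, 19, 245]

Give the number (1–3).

Key "hw" = 68 77 is 2 bytes ≤ B = 3; zero-pad to 3 bytes: K' = 68 77 00.
K' ⊕ ipad = 5e 41 36; K' ⊕ opad = 34 2b 5c.
m1: inner = H(5e 41 36 22 2e ef 03) = 17; tag = H(34 2b 5c 17) = d2
m2: inner = H(5e 41 36 70 77 63 70) = 8f; tag = H(34 2b 5c 8f) = 4a ← matches
m3: inner = H(5e 41 36 c3 a1 13 f5) = 41; tag = H(34 2b 5c 41) = fc

2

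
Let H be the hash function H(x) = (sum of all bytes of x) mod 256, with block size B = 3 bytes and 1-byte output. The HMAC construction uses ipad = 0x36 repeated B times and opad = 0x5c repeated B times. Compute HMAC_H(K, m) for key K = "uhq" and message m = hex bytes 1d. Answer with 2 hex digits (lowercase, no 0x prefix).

8f

Key "uhq" = 75 68 71 is exactly B = 3 bytes: K' = 75 68 71.
K' ⊕ ipad = 43 5e 47.  K' ⊕ opad = 29 34 2d.
Inner input = (K'⊕ipad) ∥ m = 43 5e 47 ∥ 1d.
Inner hash: sum = 67+94+71+29 = 261; mod 256 = 5 → 05.
Outer input = (K'⊕opad) ∥ inner = 29 34 2d ∥ 05.
Outer hash (tag): sum = 41+52+45+5 = 143 → 8f.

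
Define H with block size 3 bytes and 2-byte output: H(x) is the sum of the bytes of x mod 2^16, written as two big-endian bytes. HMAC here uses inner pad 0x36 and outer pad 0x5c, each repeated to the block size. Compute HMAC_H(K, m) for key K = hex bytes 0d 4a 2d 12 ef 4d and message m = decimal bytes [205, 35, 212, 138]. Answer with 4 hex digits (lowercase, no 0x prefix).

01e9

Key hex bytes 0d 4a 2d 12 ef 4d is 6 bytes > B = 3, so hash it first: H(key) = 01 d2, then zero-pad to 3 bytes: K' = 01 d2 00.
K' ⊕ ipad = 37 e4 36.  K' ⊕ opad = 5d 8e 5c.
Inner input = (K'⊕ipad) ∥ m = 37 e4 36 ∥ cd 23 d4 8a.
Inner hash: sum = 55+228+54+205+35+212+138 = 927 → 03 9f.
Outer input = (K'⊕opad) ∥ inner = 5d 8e 5c ∥ 03 9f.
Outer hash (tag): sum = 93+142+92+3+159 = 489 → 01 e9.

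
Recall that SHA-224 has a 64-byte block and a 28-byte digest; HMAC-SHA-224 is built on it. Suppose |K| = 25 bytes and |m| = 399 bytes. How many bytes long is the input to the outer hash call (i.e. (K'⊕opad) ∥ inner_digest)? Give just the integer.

Key is 25 ≤ 64 bytes, zero-padded: |K'| = 64.
Outer input = (K'⊕opad) ∥ H(inner) → 64 + 28 = 92 bytes.

92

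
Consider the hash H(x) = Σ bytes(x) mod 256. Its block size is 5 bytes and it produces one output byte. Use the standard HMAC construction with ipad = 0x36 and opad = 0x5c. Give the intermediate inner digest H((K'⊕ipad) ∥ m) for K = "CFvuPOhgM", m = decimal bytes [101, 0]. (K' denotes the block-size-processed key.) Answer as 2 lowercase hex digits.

Key "CFvuPOhgM" = 43 46 76 75 50 4f 68 67 4d is 9 bytes > B = 5, so hash it first: H(key) = 2f, then zero-pad to 5 bytes: K' = 2f 00 00 00 00.
K' ⊕ ipad = 19 36 36 36 36.
Inner input = 19 36 36 36 36 ∥ 65 00.
Inner hash: sum = 25+54+54+54+54+101+0 = 342; mod 256 = 86 → 56.

56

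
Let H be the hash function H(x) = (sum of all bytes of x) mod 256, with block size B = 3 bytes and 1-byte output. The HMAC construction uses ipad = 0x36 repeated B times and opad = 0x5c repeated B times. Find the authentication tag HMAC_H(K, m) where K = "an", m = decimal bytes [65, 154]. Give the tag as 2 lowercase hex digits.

8b

Key "an" = 61 6e is 2 bytes ≤ B = 3; zero-pad to 3 bytes: K' = 61 6e 00.
K' ⊕ ipad = 57 58 36.  K' ⊕ opad = 3d 32 5c.
Inner input = (K'⊕ipad) ∥ m = 57 58 36 ∥ 41 9a.
Inner hash: sum = 87+88+54+65+154 = 448; mod 256 = 192 → c0.
Outer input = (K'⊕opad) ∥ inner = 3d 32 5c ∥ c0.
Outer hash (tag): sum = 61+50+92+192 = 395; mod 256 = 139 → 8b.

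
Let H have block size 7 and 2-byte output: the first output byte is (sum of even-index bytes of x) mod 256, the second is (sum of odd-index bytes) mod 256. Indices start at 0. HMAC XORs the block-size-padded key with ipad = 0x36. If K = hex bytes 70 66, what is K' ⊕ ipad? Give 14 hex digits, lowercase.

46503636363636

Key hex bytes 70 66 is 2 bytes ≤ B = 7; zero-pad to 7 bytes: K' = 70 66 00 00 00 00 00.
XOR each byte with 0x36: 70⊕36=46, 66⊕36=50, 00⊕36=36, 00⊕36=36, 00⊕36=36, 00⊕36=36, 00⊕36=36.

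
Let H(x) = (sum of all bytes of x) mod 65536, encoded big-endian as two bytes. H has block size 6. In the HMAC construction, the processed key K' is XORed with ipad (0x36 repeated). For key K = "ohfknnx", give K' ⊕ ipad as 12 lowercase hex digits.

34ca36363636

Key "ohfknnx" = 6f 68 66 6b 6e 6e 78 is 7 bytes > B = 6, so hash it first: H(key) = 02 fc, then zero-pad to 6 bytes: K' = 02 fc 00 00 00 00.
XOR each byte with 0x36: 02⊕36=34, fc⊕36=ca, 00⊕36=36, 00⊕36=36, 00⊕36=36, 00⊕36=36.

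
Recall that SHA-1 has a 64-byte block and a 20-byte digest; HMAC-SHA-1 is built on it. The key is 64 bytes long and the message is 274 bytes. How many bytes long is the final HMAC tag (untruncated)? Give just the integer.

20

The tag is one SHA-1 digest: 20 bytes.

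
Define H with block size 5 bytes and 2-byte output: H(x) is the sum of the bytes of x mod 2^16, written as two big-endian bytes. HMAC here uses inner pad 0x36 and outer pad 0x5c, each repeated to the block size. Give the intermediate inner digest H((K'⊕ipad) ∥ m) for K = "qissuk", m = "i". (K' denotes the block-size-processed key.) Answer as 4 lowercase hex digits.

01d5

Key "qissuk" = 71 69 73 73 75 6b is 6 bytes > B = 5, so hash it first: H(key) = 02 a0, then zero-pad to 5 bytes: K' = 02 a0 00 00 00.
K' ⊕ ipad = 34 96 36 36 36.
Inner input = 34 96 36 36 36 ∥ 69.
Inner hash: sum = 52+150+54+54+54+105 = 469 → 01 d5.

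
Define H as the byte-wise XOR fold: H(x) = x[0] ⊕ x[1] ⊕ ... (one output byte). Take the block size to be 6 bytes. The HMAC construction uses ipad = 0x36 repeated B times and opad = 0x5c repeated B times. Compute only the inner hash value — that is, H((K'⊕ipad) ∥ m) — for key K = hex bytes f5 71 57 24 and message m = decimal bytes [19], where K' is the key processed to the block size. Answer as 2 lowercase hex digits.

Key hex bytes f5 71 57 24 is 4 bytes ≤ B = 6; zero-pad to 6 bytes: K' = f5 71 57 24 00 00.
K' ⊕ ipad = c3 47 61 12 36 36.
Inner input = c3 47 61 12 36 36 ∥ 13.
Inner hash: XOR c3⊕47⊕61⊕12⊕36⊕36⊕13 = e4.

e4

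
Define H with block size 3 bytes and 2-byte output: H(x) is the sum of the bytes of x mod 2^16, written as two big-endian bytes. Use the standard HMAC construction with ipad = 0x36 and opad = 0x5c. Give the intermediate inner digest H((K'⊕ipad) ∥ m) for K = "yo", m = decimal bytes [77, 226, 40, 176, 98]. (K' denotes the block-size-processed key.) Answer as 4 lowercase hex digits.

0347

Key "yo" = 79 6f is 2 bytes ≤ B = 3; zero-pad to 3 bytes: K' = 79 6f 00.
K' ⊕ ipad = 4f 59 36.
Inner input = 4f 59 36 ∥ 4d e2 28 b0 62.
Inner hash: sum = 79+89+54+77+226+40+176+98 = 839 → 03 47.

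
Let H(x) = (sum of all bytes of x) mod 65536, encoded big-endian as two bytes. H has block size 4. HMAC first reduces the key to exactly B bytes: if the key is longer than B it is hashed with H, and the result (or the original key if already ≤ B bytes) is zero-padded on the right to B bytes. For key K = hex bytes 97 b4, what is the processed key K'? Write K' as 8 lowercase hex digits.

97b40000

Key hex bytes 97 b4 is 2 bytes ≤ B = 4; zero-pad to 4 bytes: K' = 97 b4 00 00.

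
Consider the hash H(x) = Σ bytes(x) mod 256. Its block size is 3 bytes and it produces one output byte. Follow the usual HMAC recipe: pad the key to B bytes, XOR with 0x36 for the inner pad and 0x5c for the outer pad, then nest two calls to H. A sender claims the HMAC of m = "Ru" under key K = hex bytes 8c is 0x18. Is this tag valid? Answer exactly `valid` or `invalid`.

invalid

Key hex bytes 8c is 1 byte ≤ B = 3; zero-pad to 3 bytes: K' = 8c 00 00.
K' ⊕ ipad = ba 36 36; K' ⊕ opad = d0 5c 5c.
Inner hash: sum = 186+54+54+82+117 = 493; mod 256 = 237 → ed.
Outer hash (recomputed tag): sum = 208+92+92+237 = 629; mod 256 = 117 → 75.
Recomputed tag = 75; claimed = 18 → mismatch.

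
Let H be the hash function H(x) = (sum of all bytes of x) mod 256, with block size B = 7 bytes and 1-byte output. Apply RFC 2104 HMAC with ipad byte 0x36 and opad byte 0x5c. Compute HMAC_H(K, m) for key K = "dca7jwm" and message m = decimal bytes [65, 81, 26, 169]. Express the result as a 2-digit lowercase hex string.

fd

Key "dca7jwm" = 64 63 61 37 6a 77 6d is exactly B = 7 bytes: K' = 64 63 61 37 6a 77 6d.
K' ⊕ ipad = 52 55 57 01 5c 41 5b.  K' ⊕ opad = 38 3f 3d 6b 36 2b 31.
Inner input = (K'⊕ipad) ∥ m = 52 55 57 01 5c 41 5b ∥ 41 51 1a a9.
Inner hash: sum = 82+85+87+1+92+65+91+65+81+26+169 = 844; mod 256 = 76 → 4c.
Outer input = (K'⊕opad) ∥ inner = 38 3f 3d 6b 36 2b 31 ∥ 4c.
Outer hash (tag): sum = 56+63+61+107+54+43+49+76 = 509; mod 256 = 253 → fd.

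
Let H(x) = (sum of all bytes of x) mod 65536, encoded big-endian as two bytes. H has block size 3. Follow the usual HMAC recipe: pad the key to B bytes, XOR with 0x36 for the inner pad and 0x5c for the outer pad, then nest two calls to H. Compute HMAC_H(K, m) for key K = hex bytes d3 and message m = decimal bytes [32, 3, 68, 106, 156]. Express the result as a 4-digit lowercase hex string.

0207

Key hex bytes d3 is 1 byte ≤ B = 3; zero-pad to 3 bytes: K' = d3 00 00.
K' ⊕ ipad = e5 36 36.  K' ⊕ opad = 8f 5c 5c.
Inner input = (K'⊕ipad) ∥ m = e5 36 36 ∥ 20 03 44 6a 9c.
Inner hash: sum = 229+54+54+32+3+68+106+156 = 702 → 02 be.
Outer input = (K'⊕opad) ∥ inner = 8f 5c 5c ∥ 02 be.
Outer hash (tag): sum = 143+92+92+2+190 = 519 → 02 07.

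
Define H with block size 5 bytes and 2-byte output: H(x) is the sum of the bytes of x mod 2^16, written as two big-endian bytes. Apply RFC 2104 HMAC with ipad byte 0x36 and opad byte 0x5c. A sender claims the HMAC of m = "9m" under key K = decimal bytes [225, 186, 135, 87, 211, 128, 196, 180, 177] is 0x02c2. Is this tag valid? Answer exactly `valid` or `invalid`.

Key decimal bytes [225, 186, 135, 87, 211, 128, 196, 180, 177] = e1 ba 87 57 d3 80 c4 b4 b1 is 9 bytes > B = 5, so hash it first: H(key) = 05 f5, then zero-pad to 5 bytes: K' = 05 f5 00 00 00.
K' ⊕ ipad = 33 c3 36 36 36; K' ⊕ opad = 59 a9 5c 5c 5c.
Inner hash: sum = 51+195+54+54+54+57+109 = 574 → 02 3e.
Outer hash (recomputed tag): sum = 89+169+92+92+92+2+62 = 598 → 02 56.
Recomputed tag = 0256; claimed = 02c2 → mismatch.

invalid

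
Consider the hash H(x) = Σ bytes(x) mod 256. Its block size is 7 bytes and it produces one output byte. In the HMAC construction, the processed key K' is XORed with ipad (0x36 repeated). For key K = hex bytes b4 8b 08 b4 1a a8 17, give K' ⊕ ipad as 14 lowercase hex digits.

82bd3e822c9e21

Key hex bytes b4 8b 08 b4 1a a8 17 is exactly B = 7 bytes: K' = b4 8b 08 b4 1a a8 17.
XOR each byte with 0x36: b4⊕36=82, 8b⊕36=bd, 08⊕36=3e, b4⊕36=82, 1a⊕36=2c, a8⊕36=9e, 17⊕36=21.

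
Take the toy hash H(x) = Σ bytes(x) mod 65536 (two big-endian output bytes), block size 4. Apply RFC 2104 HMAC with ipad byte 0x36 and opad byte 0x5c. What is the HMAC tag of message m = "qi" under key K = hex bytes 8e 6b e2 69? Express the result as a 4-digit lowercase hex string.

Key hex bytes 8e 6b e2 69 is exactly B = 4 bytes: K' = 8e 6b e2 69.
K' ⊕ ipad = b8 5d d4 5f.  K' ⊕ opad = d2 37 be 35.
Inner input = (K'⊕ipad) ∥ m = b8 5d d4 5f ∥ 71 69.
Inner hash: sum = 184+93+212+95+113+105 = 802 → 03 22.
Outer input = (K'⊕opad) ∥ inner = d2 37 be 35 ∥ 03 22.
Outer hash (tag): sum = 210+55+190+53+3+34 = 545 → 02 21.

0221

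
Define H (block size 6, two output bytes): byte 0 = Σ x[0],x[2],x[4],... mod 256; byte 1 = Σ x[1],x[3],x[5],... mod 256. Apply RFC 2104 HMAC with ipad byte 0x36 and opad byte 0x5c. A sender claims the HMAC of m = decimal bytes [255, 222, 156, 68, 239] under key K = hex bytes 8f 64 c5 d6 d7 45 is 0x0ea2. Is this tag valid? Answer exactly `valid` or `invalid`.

valid

Key hex bytes 8f 64 c5 d6 d7 45 is exactly B = 6 bytes: K' = 8f 64 c5 d6 d7 45.
K' ⊕ ipad = b9 52 f3 e0 e1 73; K' ⊕ opad = d3 38 99 8a 8b 19.
Inner hash: even-index sum = 1303 mod 256 = 23; odd-index sum = 711 mod 256 = 199 → 17 c7.
Outer hash (recomputed tag): even-index sum = 526 mod 256 = 14; odd-index sum = 418 mod 256 = 162 → 0e a2.
Recomputed tag = 0ea2; claimed = 0ea2 → match.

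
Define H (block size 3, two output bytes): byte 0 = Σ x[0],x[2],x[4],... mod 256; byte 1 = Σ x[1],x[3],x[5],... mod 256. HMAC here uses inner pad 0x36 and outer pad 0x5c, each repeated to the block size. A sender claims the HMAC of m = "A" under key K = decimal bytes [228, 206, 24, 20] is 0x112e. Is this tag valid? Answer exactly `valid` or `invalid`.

Key decimal bytes [228, 206, 24, 20] = e4 ce 18 14 is 4 bytes > B = 3, so hash it first: H(key) = fc e2, then zero-pad to 3 bytes: K' = fc e2 00.
K' ⊕ ipad = ca d4 36; K' ⊕ opad = a0 be 5c.
Inner hash: even-index sum = 256 mod 256 = 0; odd-index sum = 277 mod 256 = 21 → 00 15.
Outer hash (recomputed tag): even-index sum = 273 mod 256 = 17; odd-index sum = 190 mod 256 = 190 → 11 be.
Recomputed tag = 11be; claimed = 112e → mismatch.

invalid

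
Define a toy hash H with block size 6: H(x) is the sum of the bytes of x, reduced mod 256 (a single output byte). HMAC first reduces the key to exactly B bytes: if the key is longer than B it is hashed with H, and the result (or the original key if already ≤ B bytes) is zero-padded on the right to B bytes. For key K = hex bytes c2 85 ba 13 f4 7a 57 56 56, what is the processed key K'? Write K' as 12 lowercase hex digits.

850000000000

|K| = 9 > B = 6, so first hash the key.
H(K): sum = 194+133+186+19+244+122+87+86+86 = 1157; mod 256 = 133 → 85.
Zero-pad H(K) = 85 to 6 bytes: K' = 85 00 00 00 00 00.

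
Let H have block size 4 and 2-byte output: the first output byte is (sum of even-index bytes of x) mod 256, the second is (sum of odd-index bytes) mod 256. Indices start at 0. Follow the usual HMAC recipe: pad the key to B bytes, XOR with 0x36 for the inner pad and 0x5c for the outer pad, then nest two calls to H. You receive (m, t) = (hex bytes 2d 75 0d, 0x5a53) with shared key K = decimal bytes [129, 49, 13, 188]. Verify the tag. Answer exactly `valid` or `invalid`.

Key decimal bytes [129, 49, 13, 188] = 81 31 0d bc is exactly B = 4 bytes: K' = 81 31 0d bc.
K' ⊕ ipad = b7 07 3b 8a; K' ⊕ opad = dd 6d 51 e0.
Inner hash: even-index sum = 300 mod 256 = 44; odd-index sum = 262 mod 256 = 6 → 2c 06.
Outer hash (recomputed tag): even-index sum = 346 mod 256 = 90; odd-index sum = 339 mod 256 = 83 → 5a 53.
Recomputed tag = 5a53; claimed = 5a53 → match.

valid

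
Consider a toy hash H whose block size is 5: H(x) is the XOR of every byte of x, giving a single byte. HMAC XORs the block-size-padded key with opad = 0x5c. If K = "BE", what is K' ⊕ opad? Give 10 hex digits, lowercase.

1e195c5c5c

Key "BE" = 42 45 is 2 bytes ≤ B = 5; zero-pad to 5 bytes: K' = 42 45 00 00 00.
XOR each byte with 0x5c: 42⊕5c=1e, 45⊕5c=19, 00⊕5c=5c, 00⊕5c=5c, 00⊕5c=5c.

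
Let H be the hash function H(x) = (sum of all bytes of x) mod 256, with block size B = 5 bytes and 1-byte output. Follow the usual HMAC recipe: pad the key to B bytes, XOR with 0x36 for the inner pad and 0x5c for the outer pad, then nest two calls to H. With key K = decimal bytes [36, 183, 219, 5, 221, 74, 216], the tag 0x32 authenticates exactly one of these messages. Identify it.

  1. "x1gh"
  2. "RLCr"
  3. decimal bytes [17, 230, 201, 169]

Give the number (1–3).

Key decimal bytes [36, 183, 219, 5, 221, 74, 216] = 24 b7 db 05 dd 4a d8 is 7 bytes > B = 5, so hash it first: H(key) = ba, then zero-pad to 5 bytes: K' = ba 00 00 00 00.
K' ⊕ ipad = 8c 36 36 36 36; K' ⊕ opad = e6 5c 5c 5c 5c.
m1: inner = H(8c 36 36 36 36 78 31 67 68) = dc; tag = H(e6 5c 5c 5c 5c dc) = 32 ← matches
m2: inner = H(8c 36 36 36 36 52 4c 43 72) = b7; tag = H(e6 5c 5c 5c 5c b7) = 0d
m3: inner = H(8c 36 36 36 36 11 e6 c9 a9) = cd; tag = H(e6 5c 5c 5c 5c cd) = 23

1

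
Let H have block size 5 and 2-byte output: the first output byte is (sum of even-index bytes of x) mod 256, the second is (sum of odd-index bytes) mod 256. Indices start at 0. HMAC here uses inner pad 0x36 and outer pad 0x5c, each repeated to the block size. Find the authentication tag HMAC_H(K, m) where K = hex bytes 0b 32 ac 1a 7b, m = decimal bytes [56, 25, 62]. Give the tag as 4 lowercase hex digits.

Key hex bytes 0b 32 ac 1a 7b is exactly B = 5 bytes: K' = 0b 32 ac 1a 7b.
K' ⊕ ipad = 3d 04 9a 2c 4d.  K' ⊕ opad = 57 6e f0 46 27.
Inner input = (K'⊕ipad) ∥ m = 3d 04 9a 2c 4d ∥ 38 19 3e.
Inner hash: even-index sum = 317 mod 256 = 61; odd-index sum = 166 mod 256 = 166 → 3d a6.
Outer input = (K'⊕opad) ∥ inner = 57 6e f0 46 27 ∥ 3d a6.
Outer hash (tag): even-index sum = 532 mod 256 = 20; odd-index sum = 241 mod 256 = 241 → 14 f1.

14f1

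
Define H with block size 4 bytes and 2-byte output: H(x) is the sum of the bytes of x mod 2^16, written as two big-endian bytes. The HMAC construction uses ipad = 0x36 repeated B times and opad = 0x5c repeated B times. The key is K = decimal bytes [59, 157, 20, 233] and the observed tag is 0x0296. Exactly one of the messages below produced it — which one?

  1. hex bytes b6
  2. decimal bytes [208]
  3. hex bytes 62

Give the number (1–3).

Key decimal bytes [59, 157, 20, 233] = 3b 9d 14 e9 is exactly B = 4 bytes: K' = 3b 9d 14 e9.
K' ⊕ ipad = 0d ab 22 df; K' ⊕ opad = 67 c1 48 b5.
m1: inner = H(0d ab 22 df b6) = 02 6f; tag = H(67 c1 48 b5 02 6f) = 0296 ← matches
m2: inner = H(0d ab 22 df d0) = 02 89; tag = H(67 c1 48 b5 02 89) = 02b0
m3: inner = H(0d ab 22 df 62) = 02 1b; tag = H(67 c1 48 b5 02 1b) = 0242

1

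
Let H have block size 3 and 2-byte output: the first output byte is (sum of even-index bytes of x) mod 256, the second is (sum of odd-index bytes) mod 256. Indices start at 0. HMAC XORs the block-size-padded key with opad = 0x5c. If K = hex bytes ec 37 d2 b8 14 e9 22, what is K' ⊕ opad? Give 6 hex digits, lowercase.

a8845c

Key hex bytes ec 37 d2 b8 14 e9 22 is 7 bytes > B = 3, so hash it first: H(key) = f4 d8, then zero-pad to 3 bytes: K' = f4 d8 00.
XOR each byte with 0x5c: f4⊕5c=a8, d8⊕5c=84, 00⊕5c=5c.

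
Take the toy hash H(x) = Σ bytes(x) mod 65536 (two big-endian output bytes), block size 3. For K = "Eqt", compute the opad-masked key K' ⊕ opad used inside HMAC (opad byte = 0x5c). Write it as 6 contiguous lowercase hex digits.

192d28

Key "Eqt" = 45 71 74 is exactly B = 3 bytes: K' = 45 71 74.
XOR each byte with 0x5c: 45⊕5c=19, 71⊕5c=2d, 74⊕5c=28.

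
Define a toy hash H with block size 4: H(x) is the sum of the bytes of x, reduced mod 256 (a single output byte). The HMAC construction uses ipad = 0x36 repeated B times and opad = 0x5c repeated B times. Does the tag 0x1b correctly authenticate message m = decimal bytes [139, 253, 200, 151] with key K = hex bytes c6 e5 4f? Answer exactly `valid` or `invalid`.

Key hex bytes c6 e5 4f is 3 bytes ≤ B = 4; zero-pad to 4 bytes: K' = c6 e5 4f 00.
K' ⊕ ipad = f0 d3 79 36; K' ⊕ opad = 9a b9 13 5c.
Inner hash: sum = 240+211+121+54+139+253+200+151 = 1369; mod 256 = 89 → 59.
Outer hash (recomputed tag): sum = 154+185+19+92+89 = 539; mod 256 = 27 → 1b.
Recomputed tag = 1b; claimed = 1b → match.

valid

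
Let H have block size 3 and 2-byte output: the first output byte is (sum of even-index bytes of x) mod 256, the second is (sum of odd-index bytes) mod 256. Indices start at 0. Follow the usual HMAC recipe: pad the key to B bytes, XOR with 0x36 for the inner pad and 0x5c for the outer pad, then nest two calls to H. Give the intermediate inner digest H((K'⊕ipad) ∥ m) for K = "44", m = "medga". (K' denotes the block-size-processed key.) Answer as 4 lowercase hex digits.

0434

Key "44" = 34 34 is 2 bytes ≤ B = 3; zero-pad to 3 bytes: K' = 34 34 00.
K' ⊕ ipad = 02 02 36.
Inner input = 02 02 36 ∥ 6d 65 64 67 61.
Inner hash: even-index sum = 260 mod 256 = 4; odd-index sum = 308 mod 256 = 52 → 04 34.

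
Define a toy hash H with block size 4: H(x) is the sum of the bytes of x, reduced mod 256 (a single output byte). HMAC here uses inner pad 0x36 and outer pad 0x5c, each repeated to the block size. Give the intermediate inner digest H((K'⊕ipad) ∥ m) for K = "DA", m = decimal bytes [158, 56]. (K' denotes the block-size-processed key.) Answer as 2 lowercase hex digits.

2b

Key "DA" = 44 41 is 2 bytes ≤ B = 4; zero-pad to 4 bytes: K' = 44 41 00 00.
K' ⊕ ipad = 72 77 36 36.
Inner input = 72 77 36 36 ∥ 9e 38.
Inner hash: sum = 114+119+54+54+158+56 = 555; mod 256 = 43 → 2b.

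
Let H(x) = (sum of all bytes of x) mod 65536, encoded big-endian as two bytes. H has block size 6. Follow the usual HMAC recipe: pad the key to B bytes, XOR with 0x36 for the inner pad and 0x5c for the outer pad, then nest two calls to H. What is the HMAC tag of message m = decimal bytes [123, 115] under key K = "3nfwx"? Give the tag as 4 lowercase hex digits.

01e8

Key "3nfwx" = 33 6e 66 77 78 is 5 bytes ≤ B = 6; zero-pad to 6 bytes: K' = 33 6e 66 77 78 00.
K' ⊕ ipad = 05 58 50 41 4e 36.  K' ⊕ opad = 6f 32 3a 2b 24 5c.
Inner input = (K'⊕ipad) ∥ m = 05 58 50 41 4e 36 ∥ 7b 73.
Inner hash: sum = 5+88+80+65+78+54+123+115 = 608 → 02 60.
Outer input = (K'⊕opad) ∥ inner = 6f 32 3a 2b 24 5c ∥ 02 60.
Outer hash (tag): sum = 111+50+58+43+36+92+2+96 = 488 → 01 e8.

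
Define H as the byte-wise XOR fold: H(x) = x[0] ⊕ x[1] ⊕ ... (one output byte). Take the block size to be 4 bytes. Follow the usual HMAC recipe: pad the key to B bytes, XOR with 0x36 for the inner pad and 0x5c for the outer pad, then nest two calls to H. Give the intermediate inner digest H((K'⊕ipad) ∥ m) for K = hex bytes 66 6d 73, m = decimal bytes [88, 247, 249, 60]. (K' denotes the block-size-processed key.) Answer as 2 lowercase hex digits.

12

Key hex bytes 66 6d 73 is 3 bytes ≤ B = 4; zero-pad to 4 bytes: K' = 66 6d 73 00.
K' ⊕ ipad = 50 5b 45 36.
Inner input = 50 5b 45 36 ∥ 58 f7 f9 3c.
Inner hash: XOR 50⊕5b⊕45⊕36⊕58⊕f7⊕f9⊕3c = 12.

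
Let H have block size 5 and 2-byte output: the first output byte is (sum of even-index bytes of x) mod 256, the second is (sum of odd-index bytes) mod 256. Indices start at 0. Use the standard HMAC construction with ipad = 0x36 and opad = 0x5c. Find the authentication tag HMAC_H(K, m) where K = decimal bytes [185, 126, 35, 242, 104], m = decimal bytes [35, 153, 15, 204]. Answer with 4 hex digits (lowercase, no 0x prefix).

Key decimal bytes [185, 126, 35, 242, 104] = b9 7e 23 f2 68 is exactly B = 5 bytes: K' = b9 7e 23 f2 68.
K' ⊕ ipad = 8f 48 15 c4 5e.  K' ⊕ opad = e5 22 7f ae 34.
Inner input = (K'⊕ipad) ∥ m = 8f 48 15 c4 5e ∥ 23 99 0f cc.
Inner hash: even-index sum = 615 mod 256 = 103; odd-index sum = 318 mod 256 = 62 → 67 3e.
Outer input = (K'⊕opad) ∥ inner = e5 22 7f ae 34 ∥ 67 3e.
Outer hash (tag): even-index sum = 470 mod 256 = 214; odd-index sum = 311 mod 256 = 55 → d6 37.

d637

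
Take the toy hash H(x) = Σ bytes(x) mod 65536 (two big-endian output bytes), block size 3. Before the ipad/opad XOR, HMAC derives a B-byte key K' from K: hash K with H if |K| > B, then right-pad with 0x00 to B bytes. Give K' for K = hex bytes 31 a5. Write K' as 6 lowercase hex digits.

31a500

Key hex bytes 31 a5 is 2 bytes ≤ B = 3; zero-pad to 3 bytes: K' = 31 a5 00.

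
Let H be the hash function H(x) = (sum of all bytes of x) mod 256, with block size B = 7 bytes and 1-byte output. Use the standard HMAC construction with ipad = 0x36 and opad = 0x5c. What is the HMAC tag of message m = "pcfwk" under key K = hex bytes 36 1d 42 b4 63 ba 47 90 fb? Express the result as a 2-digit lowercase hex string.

Key hex bytes 36 1d 42 b4 63 ba 47 90 fb is 9 bytes > B = 7, so hash it first: H(key) = 38, then zero-pad to 7 bytes: K' = 38 00 00 00 00 00 00.
K' ⊕ ipad = 0e 36 36 36 36 36 36.  K' ⊕ opad = 64 5c 5c 5c 5c 5c 5c.
Inner input = (K'⊕ipad) ∥ m = 0e 36 36 36 36 36 36 ∥ 70 63 66 77 6b.
Inner hash: sum = 14+54+54+54+54+54+54+112+99+102+119+107 = 877; mod 256 = 109 → 6d.
Outer input = (K'⊕opad) ∥ inner = 64 5c 5c 5c 5c 5c 5c ∥ 6d.
Outer hash (tag): sum = 100+92+92+92+92+92+92+109 = 761; mod 256 = 249 → f9.

f9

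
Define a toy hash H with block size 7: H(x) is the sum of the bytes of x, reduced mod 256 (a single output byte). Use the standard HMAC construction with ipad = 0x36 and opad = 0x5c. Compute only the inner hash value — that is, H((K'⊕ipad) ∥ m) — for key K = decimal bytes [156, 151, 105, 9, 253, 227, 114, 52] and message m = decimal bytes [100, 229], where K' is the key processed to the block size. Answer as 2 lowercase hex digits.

aa

Key decimal bytes [156, 151, 105, 9, 253, 227, 114, 52] = 9c 97 69 09 fd e3 72 34 is 8 bytes > B = 7, so hash it first: H(key) = 2b, then zero-pad to 7 bytes: K' = 2b 00 00 00 00 00 00.
K' ⊕ ipad = 1d 36 36 36 36 36 36.
Inner input = 1d 36 36 36 36 36 36 ∥ 64 e5.
Inner hash: sum = 29+54+54+54+54+54+54+100+229 = 682; mod 256 = 170 → aa.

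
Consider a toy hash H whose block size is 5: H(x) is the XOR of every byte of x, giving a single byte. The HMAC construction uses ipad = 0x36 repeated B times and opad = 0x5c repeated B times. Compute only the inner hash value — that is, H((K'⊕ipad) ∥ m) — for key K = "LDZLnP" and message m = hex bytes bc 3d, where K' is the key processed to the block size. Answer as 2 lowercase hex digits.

97

Key "LDZLnP" = 4c 44 5a 4c 6e 50 is 6 bytes > B = 5, so hash it first: H(key) = 20, then zero-pad to 5 bytes: K' = 20 00 00 00 00.
K' ⊕ ipad = 16 36 36 36 36.
Inner input = 16 36 36 36 36 ∥ bc 3d.
Inner hash: XOR 16⊕36⊕36⊕36⊕36⊕bc⊕3d = 97.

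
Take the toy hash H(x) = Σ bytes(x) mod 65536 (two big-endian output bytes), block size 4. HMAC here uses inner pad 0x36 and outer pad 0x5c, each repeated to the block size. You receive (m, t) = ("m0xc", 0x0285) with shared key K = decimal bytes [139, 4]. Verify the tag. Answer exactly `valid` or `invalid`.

Key decimal bytes [139, 4] = 8b 04 is 2 bytes ≤ B = 4; zero-pad to 4 bytes: K' = 8b 04 00 00.
K' ⊕ ipad = bd 32 36 36; K' ⊕ opad = d7 58 5c 5c.
Inner hash: sum = 189+50+54+54+109+48+120+99 = 723 → 02 d3.
Outer hash (recomputed tag): sum = 215+88+92+92+2+211 = 700 → 02 bc.
Recomputed tag = 02bc; claimed = 0285 → mismatch.

invalid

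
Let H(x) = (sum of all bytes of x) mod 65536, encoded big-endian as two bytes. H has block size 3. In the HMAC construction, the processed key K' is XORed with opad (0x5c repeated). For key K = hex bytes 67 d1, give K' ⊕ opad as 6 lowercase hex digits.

3b8d5c

Key hex bytes 67 d1 is 2 bytes ≤ B = 3; zero-pad to 3 bytes: K' = 67 d1 00.
XOR each byte with 0x5c: 67⊕5c=3b, d1⊕5c=8d, 00⊕5c=5c.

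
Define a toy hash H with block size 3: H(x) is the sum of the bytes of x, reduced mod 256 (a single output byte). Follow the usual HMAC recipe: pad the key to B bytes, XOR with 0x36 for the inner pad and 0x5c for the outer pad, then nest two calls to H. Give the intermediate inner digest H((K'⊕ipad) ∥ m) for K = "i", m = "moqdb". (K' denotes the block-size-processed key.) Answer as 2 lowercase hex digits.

de

Key "i" = 69 is 1 byte ≤ B = 3; zero-pad to 3 bytes: K' = 69 00 00.
K' ⊕ ipad = 5f 36 36.
Inner input = 5f 36 36 ∥ 6d 6f 71 64 62.
Inner hash: sum = 95+54+54+109+111+113+100+98 = 734; mod 256 = 222 → de.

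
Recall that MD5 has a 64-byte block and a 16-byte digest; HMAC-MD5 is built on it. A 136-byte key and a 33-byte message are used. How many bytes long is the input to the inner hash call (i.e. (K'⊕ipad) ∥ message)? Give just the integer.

97

Key is 136 > 64 bytes, so it is hashed to 16 bytes then zero-padded to 64: |K'| = 64.
Inner input = (K'⊕ipad) ∥ m → 64 + 33 = 97 bytes.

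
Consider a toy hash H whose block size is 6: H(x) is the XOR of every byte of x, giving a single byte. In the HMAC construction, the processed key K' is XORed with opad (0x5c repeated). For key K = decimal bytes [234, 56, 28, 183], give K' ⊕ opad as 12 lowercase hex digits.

Key decimal bytes [234, 56, 28, 183] = ea 38 1c b7 is 4 bytes ≤ B = 6; zero-pad to 6 bytes: K' = ea 38 1c b7 00 00.
XOR each byte with 0x5c: ea⊕5c=b6, 38⊕5c=64, 1c⊕5c=40, b7⊕5c=eb, 00⊕5c=5c, 00⊕5c=5c.

b66440eb5c5c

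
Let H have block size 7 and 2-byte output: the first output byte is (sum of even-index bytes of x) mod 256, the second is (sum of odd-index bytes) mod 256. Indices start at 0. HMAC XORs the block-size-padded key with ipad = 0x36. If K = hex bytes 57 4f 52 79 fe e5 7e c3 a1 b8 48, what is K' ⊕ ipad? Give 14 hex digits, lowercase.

381e3636363636

Key hex bytes 57 4f 52 79 fe e5 7e c3 a1 b8 48 is 11 bytes > B = 7, so hash it first: H(key) = 0e 28, then zero-pad to 7 bytes: K' = 0e 28 00 00 00 00 00.
XOR each byte with 0x36: 0e⊕36=38, 28⊕36=1e, 00⊕36=36, 00⊕36=36, 00⊕36=36, 00⊕36=36, 00⊕36=36.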